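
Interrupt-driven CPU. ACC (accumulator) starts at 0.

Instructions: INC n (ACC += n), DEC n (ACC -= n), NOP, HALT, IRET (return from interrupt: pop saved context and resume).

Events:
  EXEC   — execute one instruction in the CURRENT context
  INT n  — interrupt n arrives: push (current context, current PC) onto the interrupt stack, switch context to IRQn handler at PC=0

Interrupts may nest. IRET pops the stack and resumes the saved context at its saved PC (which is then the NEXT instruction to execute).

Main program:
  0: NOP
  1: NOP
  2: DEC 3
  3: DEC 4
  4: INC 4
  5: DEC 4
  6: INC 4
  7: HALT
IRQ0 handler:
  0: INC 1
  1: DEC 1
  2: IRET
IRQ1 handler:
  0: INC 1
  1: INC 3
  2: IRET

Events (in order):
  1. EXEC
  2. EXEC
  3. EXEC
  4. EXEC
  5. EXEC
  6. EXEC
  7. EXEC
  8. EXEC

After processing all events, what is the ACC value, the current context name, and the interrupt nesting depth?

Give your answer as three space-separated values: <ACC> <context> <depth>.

Event 1 (EXEC): [MAIN] PC=0: NOP
Event 2 (EXEC): [MAIN] PC=1: NOP
Event 3 (EXEC): [MAIN] PC=2: DEC 3 -> ACC=-3
Event 4 (EXEC): [MAIN] PC=3: DEC 4 -> ACC=-7
Event 5 (EXEC): [MAIN] PC=4: INC 4 -> ACC=-3
Event 6 (EXEC): [MAIN] PC=5: DEC 4 -> ACC=-7
Event 7 (EXEC): [MAIN] PC=6: INC 4 -> ACC=-3
Event 8 (EXEC): [MAIN] PC=7: HALT

Answer: -3 MAIN 0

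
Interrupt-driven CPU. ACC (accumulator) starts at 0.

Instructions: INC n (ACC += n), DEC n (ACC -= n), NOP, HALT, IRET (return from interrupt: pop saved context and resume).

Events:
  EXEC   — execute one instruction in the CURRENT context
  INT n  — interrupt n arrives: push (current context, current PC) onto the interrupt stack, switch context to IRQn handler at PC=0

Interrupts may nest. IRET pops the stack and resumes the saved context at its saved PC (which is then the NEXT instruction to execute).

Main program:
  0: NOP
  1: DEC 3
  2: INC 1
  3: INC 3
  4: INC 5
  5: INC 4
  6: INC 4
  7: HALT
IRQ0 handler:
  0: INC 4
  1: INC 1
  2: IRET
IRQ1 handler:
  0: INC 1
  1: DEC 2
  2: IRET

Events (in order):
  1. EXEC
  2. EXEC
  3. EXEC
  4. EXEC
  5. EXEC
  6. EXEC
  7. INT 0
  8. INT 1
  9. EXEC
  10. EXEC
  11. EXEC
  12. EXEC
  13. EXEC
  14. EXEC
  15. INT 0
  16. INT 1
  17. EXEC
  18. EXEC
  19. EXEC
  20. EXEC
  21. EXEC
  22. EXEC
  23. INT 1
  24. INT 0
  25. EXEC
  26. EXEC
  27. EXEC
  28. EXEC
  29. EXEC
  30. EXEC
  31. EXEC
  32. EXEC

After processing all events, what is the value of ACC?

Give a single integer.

Answer: 26

Derivation:
Event 1 (EXEC): [MAIN] PC=0: NOP
Event 2 (EXEC): [MAIN] PC=1: DEC 3 -> ACC=-3
Event 3 (EXEC): [MAIN] PC=2: INC 1 -> ACC=-2
Event 4 (EXEC): [MAIN] PC=3: INC 3 -> ACC=1
Event 5 (EXEC): [MAIN] PC=4: INC 5 -> ACC=6
Event 6 (EXEC): [MAIN] PC=5: INC 4 -> ACC=10
Event 7 (INT 0): INT 0 arrives: push (MAIN, PC=6), enter IRQ0 at PC=0 (depth now 1)
Event 8 (INT 1): INT 1 arrives: push (IRQ0, PC=0), enter IRQ1 at PC=0 (depth now 2)
Event 9 (EXEC): [IRQ1] PC=0: INC 1 -> ACC=11
Event 10 (EXEC): [IRQ1] PC=1: DEC 2 -> ACC=9
Event 11 (EXEC): [IRQ1] PC=2: IRET -> resume IRQ0 at PC=0 (depth now 1)
Event 12 (EXEC): [IRQ0] PC=0: INC 4 -> ACC=13
Event 13 (EXEC): [IRQ0] PC=1: INC 1 -> ACC=14
Event 14 (EXEC): [IRQ0] PC=2: IRET -> resume MAIN at PC=6 (depth now 0)
Event 15 (INT 0): INT 0 arrives: push (MAIN, PC=6), enter IRQ0 at PC=0 (depth now 1)
Event 16 (INT 1): INT 1 arrives: push (IRQ0, PC=0), enter IRQ1 at PC=0 (depth now 2)
Event 17 (EXEC): [IRQ1] PC=0: INC 1 -> ACC=15
Event 18 (EXEC): [IRQ1] PC=1: DEC 2 -> ACC=13
Event 19 (EXEC): [IRQ1] PC=2: IRET -> resume IRQ0 at PC=0 (depth now 1)
Event 20 (EXEC): [IRQ0] PC=0: INC 4 -> ACC=17
Event 21 (EXEC): [IRQ0] PC=1: INC 1 -> ACC=18
Event 22 (EXEC): [IRQ0] PC=2: IRET -> resume MAIN at PC=6 (depth now 0)
Event 23 (INT 1): INT 1 arrives: push (MAIN, PC=6), enter IRQ1 at PC=0 (depth now 1)
Event 24 (INT 0): INT 0 arrives: push (IRQ1, PC=0), enter IRQ0 at PC=0 (depth now 2)
Event 25 (EXEC): [IRQ0] PC=0: INC 4 -> ACC=22
Event 26 (EXEC): [IRQ0] PC=1: INC 1 -> ACC=23
Event 27 (EXEC): [IRQ0] PC=2: IRET -> resume IRQ1 at PC=0 (depth now 1)
Event 28 (EXEC): [IRQ1] PC=0: INC 1 -> ACC=24
Event 29 (EXEC): [IRQ1] PC=1: DEC 2 -> ACC=22
Event 30 (EXEC): [IRQ1] PC=2: IRET -> resume MAIN at PC=6 (depth now 0)
Event 31 (EXEC): [MAIN] PC=6: INC 4 -> ACC=26
Event 32 (EXEC): [MAIN] PC=7: HALT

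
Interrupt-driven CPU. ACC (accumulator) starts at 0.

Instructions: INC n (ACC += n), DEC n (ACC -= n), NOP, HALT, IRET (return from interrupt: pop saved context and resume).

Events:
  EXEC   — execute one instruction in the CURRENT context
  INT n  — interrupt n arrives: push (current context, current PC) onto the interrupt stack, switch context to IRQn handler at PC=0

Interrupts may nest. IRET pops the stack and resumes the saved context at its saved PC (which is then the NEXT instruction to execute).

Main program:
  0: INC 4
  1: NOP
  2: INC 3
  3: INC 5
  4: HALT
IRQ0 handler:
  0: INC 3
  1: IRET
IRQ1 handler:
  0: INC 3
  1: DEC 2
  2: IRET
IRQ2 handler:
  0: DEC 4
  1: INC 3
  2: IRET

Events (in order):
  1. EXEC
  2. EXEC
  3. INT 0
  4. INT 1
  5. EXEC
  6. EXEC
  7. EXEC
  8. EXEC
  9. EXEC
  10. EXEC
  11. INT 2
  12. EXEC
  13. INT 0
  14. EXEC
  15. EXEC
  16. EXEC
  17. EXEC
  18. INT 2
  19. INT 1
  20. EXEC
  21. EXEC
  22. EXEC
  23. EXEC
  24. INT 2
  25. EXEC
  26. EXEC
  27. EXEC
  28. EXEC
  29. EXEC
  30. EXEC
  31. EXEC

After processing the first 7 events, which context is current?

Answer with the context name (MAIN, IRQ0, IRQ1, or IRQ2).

Event 1 (EXEC): [MAIN] PC=0: INC 4 -> ACC=4
Event 2 (EXEC): [MAIN] PC=1: NOP
Event 3 (INT 0): INT 0 arrives: push (MAIN, PC=2), enter IRQ0 at PC=0 (depth now 1)
Event 4 (INT 1): INT 1 arrives: push (IRQ0, PC=0), enter IRQ1 at PC=0 (depth now 2)
Event 5 (EXEC): [IRQ1] PC=0: INC 3 -> ACC=7
Event 6 (EXEC): [IRQ1] PC=1: DEC 2 -> ACC=5
Event 7 (EXEC): [IRQ1] PC=2: IRET -> resume IRQ0 at PC=0 (depth now 1)

Answer: IRQ0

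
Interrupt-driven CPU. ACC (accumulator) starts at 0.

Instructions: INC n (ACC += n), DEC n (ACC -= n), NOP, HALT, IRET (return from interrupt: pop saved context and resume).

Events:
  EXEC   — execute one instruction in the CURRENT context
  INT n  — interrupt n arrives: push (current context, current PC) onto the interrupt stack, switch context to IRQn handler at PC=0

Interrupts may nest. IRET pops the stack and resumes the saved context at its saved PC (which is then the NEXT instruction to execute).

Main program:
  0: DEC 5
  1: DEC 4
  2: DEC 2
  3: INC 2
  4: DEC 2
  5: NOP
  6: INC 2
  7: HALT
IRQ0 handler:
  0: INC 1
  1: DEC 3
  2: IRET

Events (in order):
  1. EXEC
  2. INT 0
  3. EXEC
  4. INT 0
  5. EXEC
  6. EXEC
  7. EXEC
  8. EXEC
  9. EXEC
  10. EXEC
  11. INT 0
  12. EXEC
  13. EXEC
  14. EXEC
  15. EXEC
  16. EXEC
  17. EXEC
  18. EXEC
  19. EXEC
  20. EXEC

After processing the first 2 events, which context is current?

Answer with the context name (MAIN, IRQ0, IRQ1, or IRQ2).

Event 1 (EXEC): [MAIN] PC=0: DEC 5 -> ACC=-5
Event 2 (INT 0): INT 0 arrives: push (MAIN, PC=1), enter IRQ0 at PC=0 (depth now 1)

Answer: IRQ0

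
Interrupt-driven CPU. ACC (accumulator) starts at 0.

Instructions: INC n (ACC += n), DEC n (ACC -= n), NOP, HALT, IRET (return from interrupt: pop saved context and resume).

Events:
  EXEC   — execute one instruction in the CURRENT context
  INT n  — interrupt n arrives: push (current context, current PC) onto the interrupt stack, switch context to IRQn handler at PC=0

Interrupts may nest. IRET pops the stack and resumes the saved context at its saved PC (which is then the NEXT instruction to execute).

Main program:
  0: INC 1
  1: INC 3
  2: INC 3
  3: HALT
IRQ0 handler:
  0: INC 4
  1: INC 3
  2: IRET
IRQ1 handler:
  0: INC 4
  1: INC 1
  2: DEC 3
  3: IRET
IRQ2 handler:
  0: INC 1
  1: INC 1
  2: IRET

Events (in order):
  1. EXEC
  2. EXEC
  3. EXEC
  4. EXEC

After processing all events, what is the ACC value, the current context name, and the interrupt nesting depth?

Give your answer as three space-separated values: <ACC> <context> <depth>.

Answer: 7 MAIN 0

Derivation:
Event 1 (EXEC): [MAIN] PC=0: INC 1 -> ACC=1
Event 2 (EXEC): [MAIN] PC=1: INC 3 -> ACC=4
Event 3 (EXEC): [MAIN] PC=2: INC 3 -> ACC=7
Event 4 (EXEC): [MAIN] PC=3: HALT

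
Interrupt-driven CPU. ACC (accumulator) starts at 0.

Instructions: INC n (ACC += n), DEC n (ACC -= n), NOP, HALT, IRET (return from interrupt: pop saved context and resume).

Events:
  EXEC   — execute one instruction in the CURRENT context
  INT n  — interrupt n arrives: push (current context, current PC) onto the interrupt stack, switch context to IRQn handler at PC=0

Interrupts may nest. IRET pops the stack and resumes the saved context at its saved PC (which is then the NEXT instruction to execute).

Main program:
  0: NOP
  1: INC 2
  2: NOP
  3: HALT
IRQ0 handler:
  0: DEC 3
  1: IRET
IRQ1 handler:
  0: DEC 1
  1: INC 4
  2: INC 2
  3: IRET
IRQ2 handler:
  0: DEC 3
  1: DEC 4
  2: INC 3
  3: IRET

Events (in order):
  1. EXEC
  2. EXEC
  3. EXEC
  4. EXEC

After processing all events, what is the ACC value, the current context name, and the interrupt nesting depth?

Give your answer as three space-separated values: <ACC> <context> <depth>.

Event 1 (EXEC): [MAIN] PC=0: NOP
Event 2 (EXEC): [MAIN] PC=1: INC 2 -> ACC=2
Event 3 (EXEC): [MAIN] PC=2: NOP
Event 4 (EXEC): [MAIN] PC=3: HALT

Answer: 2 MAIN 0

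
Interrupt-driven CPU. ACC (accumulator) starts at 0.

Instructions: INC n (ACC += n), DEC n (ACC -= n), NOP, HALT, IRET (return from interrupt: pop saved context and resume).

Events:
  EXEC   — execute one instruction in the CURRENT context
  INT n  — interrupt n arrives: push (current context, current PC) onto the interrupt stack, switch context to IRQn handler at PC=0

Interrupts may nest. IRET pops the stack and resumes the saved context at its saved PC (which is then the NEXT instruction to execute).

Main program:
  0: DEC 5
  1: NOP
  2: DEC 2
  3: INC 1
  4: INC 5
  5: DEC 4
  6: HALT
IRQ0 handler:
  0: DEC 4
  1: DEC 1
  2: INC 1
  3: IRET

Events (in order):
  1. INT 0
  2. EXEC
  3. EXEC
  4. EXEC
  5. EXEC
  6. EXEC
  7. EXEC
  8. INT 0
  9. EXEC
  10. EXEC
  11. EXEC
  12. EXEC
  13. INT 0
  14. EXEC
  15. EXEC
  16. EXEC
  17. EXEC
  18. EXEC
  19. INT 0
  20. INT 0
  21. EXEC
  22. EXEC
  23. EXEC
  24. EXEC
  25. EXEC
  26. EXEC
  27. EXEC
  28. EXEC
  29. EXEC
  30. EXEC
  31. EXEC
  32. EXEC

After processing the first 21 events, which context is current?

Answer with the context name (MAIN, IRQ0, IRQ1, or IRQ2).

Event 1 (INT 0): INT 0 arrives: push (MAIN, PC=0), enter IRQ0 at PC=0 (depth now 1)
Event 2 (EXEC): [IRQ0] PC=0: DEC 4 -> ACC=-4
Event 3 (EXEC): [IRQ0] PC=1: DEC 1 -> ACC=-5
Event 4 (EXEC): [IRQ0] PC=2: INC 1 -> ACC=-4
Event 5 (EXEC): [IRQ0] PC=3: IRET -> resume MAIN at PC=0 (depth now 0)
Event 6 (EXEC): [MAIN] PC=0: DEC 5 -> ACC=-9
Event 7 (EXEC): [MAIN] PC=1: NOP
Event 8 (INT 0): INT 0 arrives: push (MAIN, PC=2), enter IRQ0 at PC=0 (depth now 1)
Event 9 (EXEC): [IRQ0] PC=0: DEC 4 -> ACC=-13
Event 10 (EXEC): [IRQ0] PC=1: DEC 1 -> ACC=-14
Event 11 (EXEC): [IRQ0] PC=2: INC 1 -> ACC=-13
Event 12 (EXEC): [IRQ0] PC=3: IRET -> resume MAIN at PC=2 (depth now 0)
Event 13 (INT 0): INT 0 arrives: push (MAIN, PC=2), enter IRQ0 at PC=0 (depth now 1)
Event 14 (EXEC): [IRQ0] PC=0: DEC 4 -> ACC=-17
Event 15 (EXEC): [IRQ0] PC=1: DEC 1 -> ACC=-18
Event 16 (EXEC): [IRQ0] PC=2: INC 1 -> ACC=-17
Event 17 (EXEC): [IRQ0] PC=3: IRET -> resume MAIN at PC=2 (depth now 0)
Event 18 (EXEC): [MAIN] PC=2: DEC 2 -> ACC=-19
Event 19 (INT 0): INT 0 arrives: push (MAIN, PC=3), enter IRQ0 at PC=0 (depth now 1)
Event 20 (INT 0): INT 0 arrives: push (IRQ0, PC=0), enter IRQ0 at PC=0 (depth now 2)
Event 21 (EXEC): [IRQ0] PC=0: DEC 4 -> ACC=-23

Answer: IRQ0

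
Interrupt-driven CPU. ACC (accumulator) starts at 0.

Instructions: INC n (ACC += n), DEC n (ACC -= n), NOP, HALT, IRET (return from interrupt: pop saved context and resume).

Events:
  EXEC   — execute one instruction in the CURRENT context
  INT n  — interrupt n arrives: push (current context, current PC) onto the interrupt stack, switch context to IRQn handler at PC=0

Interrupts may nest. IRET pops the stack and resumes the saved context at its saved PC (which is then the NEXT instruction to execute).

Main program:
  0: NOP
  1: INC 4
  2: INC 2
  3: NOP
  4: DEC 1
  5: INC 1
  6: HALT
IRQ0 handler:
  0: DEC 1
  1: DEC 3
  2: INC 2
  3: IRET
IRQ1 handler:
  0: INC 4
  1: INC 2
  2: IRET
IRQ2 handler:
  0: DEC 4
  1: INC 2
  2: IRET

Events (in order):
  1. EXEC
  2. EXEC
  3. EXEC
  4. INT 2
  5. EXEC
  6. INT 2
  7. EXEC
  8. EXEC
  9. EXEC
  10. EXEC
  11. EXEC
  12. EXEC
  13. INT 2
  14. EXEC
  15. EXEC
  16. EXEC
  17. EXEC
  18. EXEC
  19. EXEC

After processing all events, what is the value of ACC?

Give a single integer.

Answer: 0

Derivation:
Event 1 (EXEC): [MAIN] PC=0: NOP
Event 2 (EXEC): [MAIN] PC=1: INC 4 -> ACC=4
Event 3 (EXEC): [MAIN] PC=2: INC 2 -> ACC=6
Event 4 (INT 2): INT 2 arrives: push (MAIN, PC=3), enter IRQ2 at PC=0 (depth now 1)
Event 5 (EXEC): [IRQ2] PC=0: DEC 4 -> ACC=2
Event 6 (INT 2): INT 2 arrives: push (IRQ2, PC=1), enter IRQ2 at PC=0 (depth now 2)
Event 7 (EXEC): [IRQ2] PC=0: DEC 4 -> ACC=-2
Event 8 (EXEC): [IRQ2] PC=1: INC 2 -> ACC=0
Event 9 (EXEC): [IRQ2] PC=2: IRET -> resume IRQ2 at PC=1 (depth now 1)
Event 10 (EXEC): [IRQ2] PC=1: INC 2 -> ACC=2
Event 11 (EXEC): [IRQ2] PC=2: IRET -> resume MAIN at PC=3 (depth now 0)
Event 12 (EXEC): [MAIN] PC=3: NOP
Event 13 (INT 2): INT 2 arrives: push (MAIN, PC=4), enter IRQ2 at PC=0 (depth now 1)
Event 14 (EXEC): [IRQ2] PC=0: DEC 4 -> ACC=-2
Event 15 (EXEC): [IRQ2] PC=1: INC 2 -> ACC=0
Event 16 (EXEC): [IRQ2] PC=2: IRET -> resume MAIN at PC=4 (depth now 0)
Event 17 (EXEC): [MAIN] PC=4: DEC 1 -> ACC=-1
Event 18 (EXEC): [MAIN] PC=5: INC 1 -> ACC=0
Event 19 (EXEC): [MAIN] PC=6: HALT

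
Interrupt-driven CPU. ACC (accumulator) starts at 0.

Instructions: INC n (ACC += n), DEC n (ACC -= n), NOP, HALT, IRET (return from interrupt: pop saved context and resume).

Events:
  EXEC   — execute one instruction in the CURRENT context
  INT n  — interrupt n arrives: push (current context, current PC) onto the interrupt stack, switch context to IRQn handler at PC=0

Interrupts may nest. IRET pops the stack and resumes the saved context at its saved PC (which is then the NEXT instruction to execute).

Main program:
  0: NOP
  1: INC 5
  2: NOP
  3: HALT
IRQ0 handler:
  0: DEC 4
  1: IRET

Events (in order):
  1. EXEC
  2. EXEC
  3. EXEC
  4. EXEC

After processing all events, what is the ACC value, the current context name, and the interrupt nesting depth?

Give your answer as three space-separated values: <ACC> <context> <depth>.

Event 1 (EXEC): [MAIN] PC=0: NOP
Event 2 (EXEC): [MAIN] PC=1: INC 5 -> ACC=5
Event 3 (EXEC): [MAIN] PC=2: NOP
Event 4 (EXEC): [MAIN] PC=3: HALT

Answer: 5 MAIN 0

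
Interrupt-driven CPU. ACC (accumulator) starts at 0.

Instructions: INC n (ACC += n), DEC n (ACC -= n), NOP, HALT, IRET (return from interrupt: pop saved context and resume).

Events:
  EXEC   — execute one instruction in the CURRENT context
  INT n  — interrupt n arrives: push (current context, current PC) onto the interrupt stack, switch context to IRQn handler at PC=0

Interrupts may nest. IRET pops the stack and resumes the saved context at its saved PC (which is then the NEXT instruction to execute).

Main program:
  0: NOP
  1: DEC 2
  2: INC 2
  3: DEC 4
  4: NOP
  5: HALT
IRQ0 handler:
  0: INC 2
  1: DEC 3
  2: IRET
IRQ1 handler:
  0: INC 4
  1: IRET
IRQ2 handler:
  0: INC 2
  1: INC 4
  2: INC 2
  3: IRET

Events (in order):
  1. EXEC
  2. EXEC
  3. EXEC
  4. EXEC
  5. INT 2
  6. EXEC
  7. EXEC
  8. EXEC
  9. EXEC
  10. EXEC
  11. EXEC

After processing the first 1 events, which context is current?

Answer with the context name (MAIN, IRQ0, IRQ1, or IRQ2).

Answer: MAIN

Derivation:
Event 1 (EXEC): [MAIN] PC=0: NOP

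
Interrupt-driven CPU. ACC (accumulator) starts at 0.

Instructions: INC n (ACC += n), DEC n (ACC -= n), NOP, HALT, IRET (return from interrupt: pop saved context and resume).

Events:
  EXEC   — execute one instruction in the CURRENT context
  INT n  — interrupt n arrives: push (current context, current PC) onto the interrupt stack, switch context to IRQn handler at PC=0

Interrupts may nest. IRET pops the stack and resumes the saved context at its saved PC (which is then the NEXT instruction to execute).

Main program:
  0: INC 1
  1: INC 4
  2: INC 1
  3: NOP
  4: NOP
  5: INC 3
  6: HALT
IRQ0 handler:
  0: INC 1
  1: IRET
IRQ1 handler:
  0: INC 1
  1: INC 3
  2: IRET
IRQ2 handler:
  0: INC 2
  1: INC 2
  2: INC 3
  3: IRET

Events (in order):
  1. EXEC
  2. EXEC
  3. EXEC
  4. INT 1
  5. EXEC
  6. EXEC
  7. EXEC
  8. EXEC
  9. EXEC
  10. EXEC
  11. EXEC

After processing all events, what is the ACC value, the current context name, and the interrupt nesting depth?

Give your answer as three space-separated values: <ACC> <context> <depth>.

Answer: 13 MAIN 0

Derivation:
Event 1 (EXEC): [MAIN] PC=0: INC 1 -> ACC=1
Event 2 (EXEC): [MAIN] PC=1: INC 4 -> ACC=5
Event 3 (EXEC): [MAIN] PC=2: INC 1 -> ACC=6
Event 4 (INT 1): INT 1 arrives: push (MAIN, PC=3), enter IRQ1 at PC=0 (depth now 1)
Event 5 (EXEC): [IRQ1] PC=0: INC 1 -> ACC=7
Event 6 (EXEC): [IRQ1] PC=1: INC 3 -> ACC=10
Event 7 (EXEC): [IRQ1] PC=2: IRET -> resume MAIN at PC=3 (depth now 0)
Event 8 (EXEC): [MAIN] PC=3: NOP
Event 9 (EXEC): [MAIN] PC=4: NOP
Event 10 (EXEC): [MAIN] PC=5: INC 3 -> ACC=13
Event 11 (EXEC): [MAIN] PC=6: HALT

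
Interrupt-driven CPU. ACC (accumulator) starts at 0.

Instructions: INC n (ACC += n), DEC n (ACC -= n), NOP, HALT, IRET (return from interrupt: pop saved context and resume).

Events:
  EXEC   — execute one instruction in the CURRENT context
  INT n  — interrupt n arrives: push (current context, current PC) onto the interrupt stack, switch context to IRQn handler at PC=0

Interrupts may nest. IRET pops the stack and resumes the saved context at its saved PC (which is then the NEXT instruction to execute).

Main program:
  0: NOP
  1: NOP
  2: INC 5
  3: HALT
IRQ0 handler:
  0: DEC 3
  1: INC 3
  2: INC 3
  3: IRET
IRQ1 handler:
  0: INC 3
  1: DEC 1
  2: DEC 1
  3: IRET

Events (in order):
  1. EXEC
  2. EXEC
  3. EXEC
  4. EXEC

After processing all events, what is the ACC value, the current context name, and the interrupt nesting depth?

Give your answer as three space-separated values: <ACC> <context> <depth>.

Answer: 5 MAIN 0

Derivation:
Event 1 (EXEC): [MAIN] PC=0: NOP
Event 2 (EXEC): [MAIN] PC=1: NOP
Event 3 (EXEC): [MAIN] PC=2: INC 5 -> ACC=5
Event 4 (EXEC): [MAIN] PC=3: HALT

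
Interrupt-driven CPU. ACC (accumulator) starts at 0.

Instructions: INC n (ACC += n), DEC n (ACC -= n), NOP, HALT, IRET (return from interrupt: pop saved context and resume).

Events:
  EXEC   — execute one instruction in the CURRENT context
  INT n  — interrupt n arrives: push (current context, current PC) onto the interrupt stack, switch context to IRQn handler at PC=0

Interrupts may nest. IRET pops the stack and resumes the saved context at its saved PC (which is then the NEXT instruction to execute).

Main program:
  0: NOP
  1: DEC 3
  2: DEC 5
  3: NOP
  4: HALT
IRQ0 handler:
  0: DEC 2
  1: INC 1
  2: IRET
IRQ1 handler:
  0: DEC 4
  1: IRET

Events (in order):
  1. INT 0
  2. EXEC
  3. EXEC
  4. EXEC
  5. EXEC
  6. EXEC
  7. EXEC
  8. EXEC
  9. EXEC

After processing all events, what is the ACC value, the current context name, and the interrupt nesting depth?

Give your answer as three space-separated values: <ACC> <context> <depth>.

Event 1 (INT 0): INT 0 arrives: push (MAIN, PC=0), enter IRQ0 at PC=0 (depth now 1)
Event 2 (EXEC): [IRQ0] PC=0: DEC 2 -> ACC=-2
Event 3 (EXEC): [IRQ0] PC=1: INC 1 -> ACC=-1
Event 4 (EXEC): [IRQ0] PC=2: IRET -> resume MAIN at PC=0 (depth now 0)
Event 5 (EXEC): [MAIN] PC=0: NOP
Event 6 (EXEC): [MAIN] PC=1: DEC 3 -> ACC=-4
Event 7 (EXEC): [MAIN] PC=2: DEC 5 -> ACC=-9
Event 8 (EXEC): [MAIN] PC=3: NOP
Event 9 (EXEC): [MAIN] PC=4: HALT

Answer: -9 MAIN 0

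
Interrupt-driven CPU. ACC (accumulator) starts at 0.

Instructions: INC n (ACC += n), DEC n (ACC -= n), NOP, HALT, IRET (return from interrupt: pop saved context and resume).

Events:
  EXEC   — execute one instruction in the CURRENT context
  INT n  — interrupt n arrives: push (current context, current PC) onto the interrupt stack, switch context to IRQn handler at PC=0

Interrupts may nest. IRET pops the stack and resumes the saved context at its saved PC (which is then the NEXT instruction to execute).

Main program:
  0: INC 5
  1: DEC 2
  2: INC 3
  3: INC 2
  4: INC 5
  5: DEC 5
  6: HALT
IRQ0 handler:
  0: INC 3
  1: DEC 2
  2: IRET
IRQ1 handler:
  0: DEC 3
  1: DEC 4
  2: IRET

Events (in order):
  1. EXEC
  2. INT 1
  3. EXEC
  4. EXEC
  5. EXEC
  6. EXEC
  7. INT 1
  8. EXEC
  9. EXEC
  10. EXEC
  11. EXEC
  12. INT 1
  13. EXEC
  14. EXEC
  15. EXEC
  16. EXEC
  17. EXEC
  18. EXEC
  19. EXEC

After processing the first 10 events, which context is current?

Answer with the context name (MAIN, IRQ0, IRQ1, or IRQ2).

Answer: MAIN

Derivation:
Event 1 (EXEC): [MAIN] PC=0: INC 5 -> ACC=5
Event 2 (INT 1): INT 1 arrives: push (MAIN, PC=1), enter IRQ1 at PC=0 (depth now 1)
Event 3 (EXEC): [IRQ1] PC=0: DEC 3 -> ACC=2
Event 4 (EXEC): [IRQ1] PC=1: DEC 4 -> ACC=-2
Event 5 (EXEC): [IRQ1] PC=2: IRET -> resume MAIN at PC=1 (depth now 0)
Event 6 (EXEC): [MAIN] PC=1: DEC 2 -> ACC=-4
Event 7 (INT 1): INT 1 arrives: push (MAIN, PC=2), enter IRQ1 at PC=0 (depth now 1)
Event 8 (EXEC): [IRQ1] PC=0: DEC 3 -> ACC=-7
Event 9 (EXEC): [IRQ1] PC=1: DEC 4 -> ACC=-11
Event 10 (EXEC): [IRQ1] PC=2: IRET -> resume MAIN at PC=2 (depth now 0)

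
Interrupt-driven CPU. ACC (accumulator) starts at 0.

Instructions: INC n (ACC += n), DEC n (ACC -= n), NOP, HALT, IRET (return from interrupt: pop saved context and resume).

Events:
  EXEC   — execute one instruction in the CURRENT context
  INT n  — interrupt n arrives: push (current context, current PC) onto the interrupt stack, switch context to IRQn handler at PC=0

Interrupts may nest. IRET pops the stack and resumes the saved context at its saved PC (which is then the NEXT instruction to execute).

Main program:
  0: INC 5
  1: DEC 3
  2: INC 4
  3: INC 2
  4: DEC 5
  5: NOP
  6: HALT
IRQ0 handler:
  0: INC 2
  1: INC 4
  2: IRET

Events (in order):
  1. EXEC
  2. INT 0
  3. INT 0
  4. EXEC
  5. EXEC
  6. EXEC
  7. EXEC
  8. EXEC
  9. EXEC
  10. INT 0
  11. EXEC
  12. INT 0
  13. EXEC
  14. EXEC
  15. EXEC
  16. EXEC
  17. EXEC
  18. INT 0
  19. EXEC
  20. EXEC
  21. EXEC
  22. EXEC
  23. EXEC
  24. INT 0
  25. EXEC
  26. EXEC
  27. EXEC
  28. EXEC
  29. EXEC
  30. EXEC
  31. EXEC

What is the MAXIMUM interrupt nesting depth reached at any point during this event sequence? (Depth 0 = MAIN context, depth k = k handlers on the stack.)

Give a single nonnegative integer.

Answer: 2

Derivation:
Event 1 (EXEC): [MAIN] PC=0: INC 5 -> ACC=5 [depth=0]
Event 2 (INT 0): INT 0 arrives: push (MAIN, PC=1), enter IRQ0 at PC=0 (depth now 1) [depth=1]
Event 3 (INT 0): INT 0 arrives: push (IRQ0, PC=0), enter IRQ0 at PC=0 (depth now 2) [depth=2]
Event 4 (EXEC): [IRQ0] PC=0: INC 2 -> ACC=7 [depth=2]
Event 5 (EXEC): [IRQ0] PC=1: INC 4 -> ACC=11 [depth=2]
Event 6 (EXEC): [IRQ0] PC=2: IRET -> resume IRQ0 at PC=0 (depth now 1) [depth=1]
Event 7 (EXEC): [IRQ0] PC=0: INC 2 -> ACC=13 [depth=1]
Event 8 (EXEC): [IRQ0] PC=1: INC 4 -> ACC=17 [depth=1]
Event 9 (EXEC): [IRQ0] PC=2: IRET -> resume MAIN at PC=1 (depth now 0) [depth=0]
Event 10 (INT 0): INT 0 arrives: push (MAIN, PC=1), enter IRQ0 at PC=0 (depth now 1) [depth=1]
Event 11 (EXEC): [IRQ0] PC=0: INC 2 -> ACC=19 [depth=1]
Event 12 (INT 0): INT 0 arrives: push (IRQ0, PC=1), enter IRQ0 at PC=0 (depth now 2) [depth=2]
Event 13 (EXEC): [IRQ0] PC=0: INC 2 -> ACC=21 [depth=2]
Event 14 (EXEC): [IRQ0] PC=1: INC 4 -> ACC=25 [depth=2]
Event 15 (EXEC): [IRQ0] PC=2: IRET -> resume IRQ0 at PC=1 (depth now 1) [depth=1]
Event 16 (EXEC): [IRQ0] PC=1: INC 4 -> ACC=29 [depth=1]
Event 17 (EXEC): [IRQ0] PC=2: IRET -> resume MAIN at PC=1 (depth now 0) [depth=0]
Event 18 (INT 0): INT 0 arrives: push (MAIN, PC=1), enter IRQ0 at PC=0 (depth now 1) [depth=1]
Event 19 (EXEC): [IRQ0] PC=0: INC 2 -> ACC=31 [depth=1]
Event 20 (EXEC): [IRQ0] PC=1: INC 4 -> ACC=35 [depth=1]
Event 21 (EXEC): [IRQ0] PC=2: IRET -> resume MAIN at PC=1 (depth now 0) [depth=0]
Event 22 (EXEC): [MAIN] PC=1: DEC 3 -> ACC=32 [depth=0]
Event 23 (EXEC): [MAIN] PC=2: INC 4 -> ACC=36 [depth=0]
Event 24 (INT 0): INT 0 arrives: push (MAIN, PC=3), enter IRQ0 at PC=0 (depth now 1) [depth=1]
Event 25 (EXEC): [IRQ0] PC=0: INC 2 -> ACC=38 [depth=1]
Event 26 (EXEC): [IRQ0] PC=1: INC 4 -> ACC=42 [depth=1]
Event 27 (EXEC): [IRQ0] PC=2: IRET -> resume MAIN at PC=3 (depth now 0) [depth=0]
Event 28 (EXEC): [MAIN] PC=3: INC 2 -> ACC=44 [depth=0]
Event 29 (EXEC): [MAIN] PC=4: DEC 5 -> ACC=39 [depth=0]
Event 30 (EXEC): [MAIN] PC=5: NOP [depth=0]
Event 31 (EXEC): [MAIN] PC=6: HALT [depth=0]
Max depth observed: 2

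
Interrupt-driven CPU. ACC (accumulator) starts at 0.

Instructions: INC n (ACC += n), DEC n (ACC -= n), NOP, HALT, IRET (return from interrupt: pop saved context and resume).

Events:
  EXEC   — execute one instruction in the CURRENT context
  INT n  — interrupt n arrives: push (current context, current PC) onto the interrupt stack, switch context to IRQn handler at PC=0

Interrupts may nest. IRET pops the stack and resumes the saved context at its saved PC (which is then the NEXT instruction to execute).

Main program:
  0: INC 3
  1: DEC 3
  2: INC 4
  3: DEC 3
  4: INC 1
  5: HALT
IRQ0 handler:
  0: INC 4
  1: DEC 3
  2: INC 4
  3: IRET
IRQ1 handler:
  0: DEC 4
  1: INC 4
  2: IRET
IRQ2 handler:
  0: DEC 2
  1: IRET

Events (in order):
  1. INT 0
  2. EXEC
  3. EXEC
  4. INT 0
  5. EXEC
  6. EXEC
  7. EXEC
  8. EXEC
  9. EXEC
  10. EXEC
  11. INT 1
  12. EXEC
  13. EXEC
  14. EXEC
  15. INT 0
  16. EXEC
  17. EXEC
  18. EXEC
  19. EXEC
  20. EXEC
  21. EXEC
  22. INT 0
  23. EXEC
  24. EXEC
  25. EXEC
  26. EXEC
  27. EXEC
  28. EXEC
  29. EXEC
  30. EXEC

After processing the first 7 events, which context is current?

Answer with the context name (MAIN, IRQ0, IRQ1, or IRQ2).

Event 1 (INT 0): INT 0 arrives: push (MAIN, PC=0), enter IRQ0 at PC=0 (depth now 1)
Event 2 (EXEC): [IRQ0] PC=0: INC 4 -> ACC=4
Event 3 (EXEC): [IRQ0] PC=1: DEC 3 -> ACC=1
Event 4 (INT 0): INT 0 arrives: push (IRQ0, PC=2), enter IRQ0 at PC=0 (depth now 2)
Event 5 (EXEC): [IRQ0] PC=0: INC 4 -> ACC=5
Event 6 (EXEC): [IRQ0] PC=1: DEC 3 -> ACC=2
Event 7 (EXEC): [IRQ0] PC=2: INC 4 -> ACC=6

Answer: IRQ0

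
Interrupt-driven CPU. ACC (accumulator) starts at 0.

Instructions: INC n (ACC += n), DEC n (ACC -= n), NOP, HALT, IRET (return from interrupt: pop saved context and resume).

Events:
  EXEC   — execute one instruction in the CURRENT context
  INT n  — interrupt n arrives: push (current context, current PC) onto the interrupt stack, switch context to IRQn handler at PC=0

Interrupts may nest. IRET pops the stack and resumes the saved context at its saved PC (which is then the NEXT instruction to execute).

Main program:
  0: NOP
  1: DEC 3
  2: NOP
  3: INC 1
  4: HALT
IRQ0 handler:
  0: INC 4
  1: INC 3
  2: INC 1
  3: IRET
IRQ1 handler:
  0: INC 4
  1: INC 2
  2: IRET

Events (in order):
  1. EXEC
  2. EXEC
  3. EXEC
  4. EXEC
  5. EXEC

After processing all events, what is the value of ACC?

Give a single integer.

Answer: -2

Derivation:
Event 1 (EXEC): [MAIN] PC=0: NOP
Event 2 (EXEC): [MAIN] PC=1: DEC 3 -> ACC=-3
Event 3 (EXEC): [MAIN] PC=2: NOP
Event 4 (EXEC): [MAIN] PC=3: INC 1 -> ACC=-2
Event 5 (EXEC): [MAIN] PC=4: HALT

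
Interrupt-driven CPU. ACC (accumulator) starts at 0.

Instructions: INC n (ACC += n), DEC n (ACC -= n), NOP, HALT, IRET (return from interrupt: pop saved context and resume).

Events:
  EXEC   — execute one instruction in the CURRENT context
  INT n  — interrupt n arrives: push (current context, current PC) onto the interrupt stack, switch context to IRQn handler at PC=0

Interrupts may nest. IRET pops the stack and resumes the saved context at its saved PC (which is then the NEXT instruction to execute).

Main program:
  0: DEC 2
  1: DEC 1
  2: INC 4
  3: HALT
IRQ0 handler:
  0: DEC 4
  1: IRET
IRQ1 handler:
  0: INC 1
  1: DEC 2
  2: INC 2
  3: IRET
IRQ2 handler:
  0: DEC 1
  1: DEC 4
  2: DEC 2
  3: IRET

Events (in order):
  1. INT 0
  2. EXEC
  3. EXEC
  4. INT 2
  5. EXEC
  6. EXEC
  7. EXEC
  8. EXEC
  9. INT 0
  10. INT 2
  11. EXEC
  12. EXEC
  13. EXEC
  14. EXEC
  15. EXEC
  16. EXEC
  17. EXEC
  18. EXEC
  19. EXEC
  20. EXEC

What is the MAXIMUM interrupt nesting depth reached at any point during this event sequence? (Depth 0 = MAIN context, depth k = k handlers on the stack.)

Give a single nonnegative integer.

Answer: 2

Derivation:
Event 1 (INT 0): INT 0 arrives: push (MAIN, PC=0), enter IRQ0 at PC=0 (depth now 1) [depth=1]
Event 2 (EXEC): [IRQ0] PC=0: DEC 4 -> ACC=-4 [depth=1]
Event 3 (EXEC): [IRQ0] PC=1: IRET -> resume MAIN at PC=0 (depth now 0) [depth=0]
Event 4 (INT 2): INT 2 arrives: push (MAIN, PC=0), enter IRQ2 at PC=0 (depth now 1) [depth=1]
Event 5 (EXEC): [IRQ2] PC=0: DEC 1 -> ACC=-5 [depth=1]
Event 6 (EXEC): [IRQ2] PC=1: DEC 4 -> ACC=-9 [depth=1]
Event 7 (EXEC): [IRQ2] PC=2: DEC 2 -> ACC=-11 [depth=1]
Event 8 (EXEC): [IRQ2] PC=3: IRET -> resume MAIN at PC=0 (depth now 0) [depth=0]
Event 9 (INT 0): INT 0 arrives: push (MAIN, PC=0), enter IRQ0 at PC=0 (depth now 1) [depth=1]
Event 10 (INT 2): INT 2 arrives: push (IRQ0, PC=0), enter IRQ2 at PC=0 (depth now 2) [depth=2]
Event 11 (EXEC): [IRQ2] PC=0: DEC 1 -> ACC=-12 [depth=2]
Event 12 (EXEC): [IRQ2] PC=1: DEC 4 -> ACC=-16 [depth=2]
Event 13 (EXEC): [IRQ2] PC=2: DEC 2 -> ACC=-18 [depth=2]
Event 14 (EXEC): [IRQ2] PC=3: IRET -> resume IRQ0 at PC=0 (depth now 1) [depth=1]
Event 15 (EXEC): [IRQ0] PC=0: DEC 4 -> ACC=-22 [depth=1]
Event 16 (EXEC): [IRQ0] PC=1: IRET -> resume MAIN at PC=0 (depth now 0) [depth=0]
Event 17 (EXEC): [MAIN] PC=0: DEC 2 -> ACC=-24 [depth=0]
Event 18 (EXEC): [MAIN] PC=1: DEC 1 -> ACC=-25 [depth=0]
Event 19 (EXEC): [MAIN] PC=2: INC 4 -> ACC=-21 [depth=0]
Event 20 (EXEC): [MAIN] PC=3: HALT [depth=0]
Max depth observed: 2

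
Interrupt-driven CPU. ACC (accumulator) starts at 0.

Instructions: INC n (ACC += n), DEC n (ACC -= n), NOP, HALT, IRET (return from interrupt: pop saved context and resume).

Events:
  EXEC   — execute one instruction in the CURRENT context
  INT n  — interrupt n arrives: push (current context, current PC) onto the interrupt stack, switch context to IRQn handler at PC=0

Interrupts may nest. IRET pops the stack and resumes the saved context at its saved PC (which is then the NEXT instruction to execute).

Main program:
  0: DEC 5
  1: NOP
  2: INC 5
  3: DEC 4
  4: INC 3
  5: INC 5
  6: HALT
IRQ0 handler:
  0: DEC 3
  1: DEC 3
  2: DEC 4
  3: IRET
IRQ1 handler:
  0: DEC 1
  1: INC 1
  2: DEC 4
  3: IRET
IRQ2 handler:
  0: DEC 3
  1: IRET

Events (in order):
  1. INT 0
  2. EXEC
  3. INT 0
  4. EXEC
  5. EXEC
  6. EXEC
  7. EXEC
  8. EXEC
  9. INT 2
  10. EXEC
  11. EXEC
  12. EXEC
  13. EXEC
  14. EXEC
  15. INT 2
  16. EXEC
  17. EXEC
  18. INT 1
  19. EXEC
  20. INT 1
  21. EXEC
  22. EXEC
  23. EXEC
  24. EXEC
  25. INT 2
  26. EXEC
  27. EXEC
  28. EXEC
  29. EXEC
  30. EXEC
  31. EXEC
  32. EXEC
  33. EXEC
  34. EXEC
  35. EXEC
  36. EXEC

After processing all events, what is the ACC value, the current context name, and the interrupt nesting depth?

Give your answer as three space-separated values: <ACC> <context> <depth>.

Answer: -33 MAIN 0

Derivation:
Event 1 (INT 0): INT 0 arrives: push (MAIN, PC=0), enter IRQ0 at PC=0 (depth now 1)
Event 2 (EXEC): [IRQ0] PC=0: DEC 3 -> ACC=-3
Event 3 (INT 0): INT 0 arrives: push (IRQ0, PC=1), enter IRQ0 at PC=0 (depth now 2)
Event 4 (EXEC): [IRQ0] PC=0: DEC 3 -> ACC=-6
Event 5 (EXEC): [IRQ0] PC=1: DEC 3 -> ACC=-9
Event 6 (EXEC): [IRQ0] PC=2: DEC 4 -> ACC=-13
Event 7 (EXEC): [IRQ0] PC=3: IRET -> resume IRQ0 at PC=1 (depth now 1)
Event 8 (EXEC): [IRQ0] PC=1: DEC 3 -> ACC=-16
Event 9 (INT 2): INT 2 arrives: push (IRQ0, PC=2), enter IRQ2 at PC=0 (depth now 2)
Event 10 (EXEC): [IRQ2] PC=0: DEC 3 -> ACC=-19
Event 11 (EXEC): [IRQ2] PC=1: IRET -> resume IRQ0 at PC=2 (depth now 1)
Event 12 (EXEC): [IRQ0] PC=2: DEC 4 -> ACC=-23
Event 13 (EXEC): [IRQ0] PC=3: IRET -> resume MAIN at PC=0 (depth now 0)
Event 14 (EXEC): [MAIN] PC=0: DEC 5 -> ACC=-28
Event 15 (INT 2): INT 2 arrives: push (MAIN, PC=1), enter IRQ2 at PC=0 (depth now 1)
Event 16 (EXEC): [IRQ2] PC=0: DEC 3 -> ACC=-31
Event 17 (EXEC): [IRQ2] PC=1: IRET -> resume MAIN at PC=1 (depth now 0)
Event 18 (INT 1): INT 1 arrives: push (MAIN, PC=1), enter IRQ1 at PC=0 (depth now 1)
Event 19 (EXEC): [IRQ1] PC=0: DEC 1 -> ACC=-32
Event 20 (INT 1): INT 1 arrives: push (IRQ1, PC=1), enter IRQ1 at PC=0 (depth now 2)
Event 21 (EXEC): [IRQ1] PC=0: DEC 1 -> ACC=-33
Event 22 (EXEC): [IRQ1] PC=1: INC 1 -> ACC=-32
Event 23 (EXEC): [IRQ1] PC=2: DEC 4 -> ACC=-36
Event 24 (EXEC): [IRQ1] PC=3: IRET -> resume IRQ1 at PC=1 (depth now 1)
Event 25 (INT 2): INT 2 arrives: push (IRQ1, PC=1), enter IRQ2 at PC=0 (depth now 2)
Event 26 (EXEC): [IRQ2] PC=0: DEC 3 -> ACC=-39
Event 27 (EXEC): [IRQ2] PC=1: IRET -> resume IRQ1 at PC=1 (depth now 1)
Event 28 (EXEC): [IRQ1] PC=1: INC 1 -> ACC=-38
Event 29 (EXEC): [IRQ1] PC=2: DEC 4 -> ACC=-42
Event 30 (EXEC): [IRQ1] PC=3: IRET -> resume MAIN at PC=1 (depth now 0)
Event 31 (EXEC): [MAIN] PC=1: NOP
Event 32 (EXEC): [MAIN] PC=2: INC 5 -> ACC=-37
Event 33 (EXEC): [MAIN] PC=3: DEC 4 -> ACC=-41
Event 34 (EXEC): [MAIN] PC=4: INC 3 -> ACC=-38
Event 35 (EXEC): [MAIN] PC=5: INC 5 -> ACC=-33
Event 36 (EXEC): [MAIN] PC=6: HALT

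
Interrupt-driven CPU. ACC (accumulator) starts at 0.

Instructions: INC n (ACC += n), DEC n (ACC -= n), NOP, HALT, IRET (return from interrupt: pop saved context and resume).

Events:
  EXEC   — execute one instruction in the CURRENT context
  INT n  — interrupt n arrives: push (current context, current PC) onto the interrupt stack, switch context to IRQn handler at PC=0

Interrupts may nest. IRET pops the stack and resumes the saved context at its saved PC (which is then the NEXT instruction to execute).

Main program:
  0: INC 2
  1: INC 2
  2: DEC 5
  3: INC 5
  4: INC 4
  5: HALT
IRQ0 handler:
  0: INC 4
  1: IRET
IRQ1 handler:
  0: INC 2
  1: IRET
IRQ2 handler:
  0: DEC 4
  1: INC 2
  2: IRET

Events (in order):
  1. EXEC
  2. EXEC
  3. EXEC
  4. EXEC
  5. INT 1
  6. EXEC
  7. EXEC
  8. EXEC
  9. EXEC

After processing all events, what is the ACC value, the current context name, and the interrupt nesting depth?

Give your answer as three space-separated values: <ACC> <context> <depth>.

Event 1 (EXEC): [MAIN] PC=0: INC 2 -> ACC=2
Event 2 (EXEC): [MAIN] PC=1: INC 2 -> ACC=4
Event 3 (EXEC): [MAIN] PC=2: DEC 5 -> ACC=-1
Event 4 (EXEC): [MAIN] PC=3: INC 5 -> ACC=4
Event 5 (INT 1): INT 1 arrives: push (MAIN, PC=4), enter IRQ1 at PC=0 (depth now 1)
Event 6 (EXEC): [IRQ1] PC=0: INC 2 -> ACC=6
Event 7 (EXEC): [IRQ1] PC=1: IRET -> resume MAIN at PC=4 (depth now 0)
Event 8 (EXEC): [MAIN] PC=4: INC 4 -> ACC=10
Event 9 (EXEC): [MAIN] PC=5: HALT

Answer: 10 MAIN 0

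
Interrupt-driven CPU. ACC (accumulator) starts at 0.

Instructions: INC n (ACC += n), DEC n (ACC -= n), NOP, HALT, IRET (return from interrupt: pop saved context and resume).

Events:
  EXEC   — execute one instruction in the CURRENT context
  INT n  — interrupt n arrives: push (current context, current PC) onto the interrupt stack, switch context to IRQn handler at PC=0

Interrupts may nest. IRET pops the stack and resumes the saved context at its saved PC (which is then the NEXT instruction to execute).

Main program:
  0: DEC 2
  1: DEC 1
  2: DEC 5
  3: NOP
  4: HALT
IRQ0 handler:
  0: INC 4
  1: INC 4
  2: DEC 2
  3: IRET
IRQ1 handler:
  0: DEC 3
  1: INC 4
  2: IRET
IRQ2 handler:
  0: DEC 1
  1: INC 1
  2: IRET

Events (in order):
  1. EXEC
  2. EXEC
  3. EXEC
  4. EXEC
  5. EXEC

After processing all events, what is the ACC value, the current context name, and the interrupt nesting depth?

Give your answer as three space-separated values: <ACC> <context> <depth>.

Answer: -8 MAIN 0

Derivation:
Event 1 (EXEC): [MAIN] PC=0: DEC 2 -> ACC=-2
Event 2 (EXEC): [MAIN] PC=1: DEC 1 -> ACC=-3
Event 3 (EXEC): [MAIN] PC=2: DEC 5 -> ACC=-8
Event 4 (EXEC): [MAIN] PC=3: NOP
Event 5 (EXEC): [MAIN] PC=4: HALT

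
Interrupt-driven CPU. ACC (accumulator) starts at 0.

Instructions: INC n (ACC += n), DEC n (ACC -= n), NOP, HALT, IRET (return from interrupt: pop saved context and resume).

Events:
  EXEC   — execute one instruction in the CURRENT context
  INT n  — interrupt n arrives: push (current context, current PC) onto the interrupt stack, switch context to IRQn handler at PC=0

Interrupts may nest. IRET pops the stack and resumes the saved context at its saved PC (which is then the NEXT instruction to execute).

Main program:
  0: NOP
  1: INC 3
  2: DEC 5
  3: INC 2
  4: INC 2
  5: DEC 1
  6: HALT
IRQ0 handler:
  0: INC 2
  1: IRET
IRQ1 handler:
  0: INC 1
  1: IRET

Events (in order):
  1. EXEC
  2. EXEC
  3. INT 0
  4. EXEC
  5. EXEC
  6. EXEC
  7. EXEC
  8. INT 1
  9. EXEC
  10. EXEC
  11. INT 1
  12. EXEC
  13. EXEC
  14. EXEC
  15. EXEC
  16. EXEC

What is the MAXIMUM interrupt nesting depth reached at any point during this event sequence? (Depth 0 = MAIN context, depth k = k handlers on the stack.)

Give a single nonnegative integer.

Answer: 1

Derivation:
Event 1 (EXEC): [MAIN] PC=0: NOP [depth=0]
Event 2 (EXEC): [MAIN] PC=1: INC 3 -> ACC=3 [depth=0]
Event 3 (INT 0): INT 0 arrives: push (MAIN, PC=2), enter IRQ0 at PC=0 (depth now 1) [depth=1]
Event 4 (EXEC): [IRQ0] PC=0: INC 2 -> ACC=5 [depth=1]
Event 5 (EXEC): [IRQ0] PC=1: IRET -> resume MAIN at PC=2 (depth now 0) [depth=0]
Event 6 (EXEC): [MAIN] PC=2: DEC 5 -> ACC=0 [depth=0]
Event 7 (EXEC): [MAIN] PC=3: INC 2 -> ACC=2 [depth=0]
Event 8 (INT 1): INT 1 arrives: push (MAIN, PC=4), enter IRQ1 at PC=0 (depth now 1) [depth=1]
Event 9 (EXEC): [IRQ1] PC=0: INC 1 -> ACC=3 [depth=1]
Event 10 (EXEC): [IRQ1] PC=1: IRET -> resume MAIN at PC=4 (depth now 0) [depth=0]
Event 11 (INT 1): INT 1 arrives: push (MAIN, PC=4), enter IRQ1 at PC=0 (depth now 1) [depth=1]
Event 12 (EXEC): [IRQ1] PC=0: INC 1 -> ACC=4 [depth=1]
Event 13 (EXEC): [IRQ1] PC=1: IRET -> resume MAIN at PC=4 (depth now 0) [depth=0]
Event 14 (EXEC): [MAIN] PC=4: INC 2 -> ACC=6 [depth=0]
Event 15 (EXEC): [MAIN] PC=5: DEC 1 -> ACC=5 [depth=0]
Event 16 (EXEC): [MAIN] PC=6: HALT [depth=0]
Max depth observed: 1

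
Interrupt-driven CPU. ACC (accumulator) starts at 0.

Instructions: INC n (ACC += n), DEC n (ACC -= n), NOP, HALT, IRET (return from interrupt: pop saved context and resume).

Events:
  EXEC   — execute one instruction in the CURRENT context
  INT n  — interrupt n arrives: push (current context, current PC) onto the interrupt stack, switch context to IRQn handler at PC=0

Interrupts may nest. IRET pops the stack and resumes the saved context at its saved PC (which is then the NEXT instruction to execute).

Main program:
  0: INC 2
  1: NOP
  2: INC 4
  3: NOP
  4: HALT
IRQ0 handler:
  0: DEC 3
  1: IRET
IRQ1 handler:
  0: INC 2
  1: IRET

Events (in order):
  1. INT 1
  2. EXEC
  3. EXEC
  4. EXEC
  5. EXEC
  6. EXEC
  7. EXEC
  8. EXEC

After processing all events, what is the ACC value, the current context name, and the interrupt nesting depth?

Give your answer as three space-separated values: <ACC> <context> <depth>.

Event 1 (INT 1): INT 1 arrives: push (MAIN, PC=0), enter IRQ1 at PC=0 (depth now 1)
Event 2 (EXEC): [IRQ1] PC=0: INC 2 -> ACC=2
Event 3 (EXEC): [IRQ1] PC=1: IRET -> resume MAIN at PC=0 (depth now 0)
Event 4 (EXEC): [MAIN] PC=0: INC 2 -> ACC=4
Event 5 (EXEC): [MAIN] PC=1: NOP
Event 6 (EXEC): [MAIN] PC=2: INC 4 -> ACC=8
Event 7 (EXEC): [MAIN] PC=3: NOP
Event 8 (EXEC): [MAIN] PC=4: HALT

Answer: 8 MAIN 0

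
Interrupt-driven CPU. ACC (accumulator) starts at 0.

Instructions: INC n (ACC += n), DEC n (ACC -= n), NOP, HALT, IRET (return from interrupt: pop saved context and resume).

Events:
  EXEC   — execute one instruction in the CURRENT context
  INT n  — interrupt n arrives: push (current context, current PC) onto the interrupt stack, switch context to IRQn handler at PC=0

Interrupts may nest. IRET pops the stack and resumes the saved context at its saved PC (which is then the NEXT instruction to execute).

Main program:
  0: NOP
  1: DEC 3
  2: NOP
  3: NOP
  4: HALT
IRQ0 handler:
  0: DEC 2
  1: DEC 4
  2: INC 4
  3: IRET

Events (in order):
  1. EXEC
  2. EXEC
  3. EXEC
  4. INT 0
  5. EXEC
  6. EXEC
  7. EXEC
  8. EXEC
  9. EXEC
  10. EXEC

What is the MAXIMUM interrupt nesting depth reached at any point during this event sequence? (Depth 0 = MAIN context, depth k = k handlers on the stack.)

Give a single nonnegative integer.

Answer: 1

Derivation:
Event 1 (EXEC): [MAIN] PC=0: NOP [depth=0]
Event 2 (EXEC): [MAIN] PC=1: DEC 3 -> ACC=-3 [depth=0]
Event 3 (EXEC): [MAIN] PC=2: NOP [depth=0]
Event 4 (INT 0): INT 0 arrives: push (MAIN, PC=3), enter IRQ0 at PC=0 (depth now 1) [depth=1]
Event 5 (EXEC): [IRQ0] PC=0: DEC 2 -> ACC=-5 [depth=1]
Event 6 (EXEC): [IRQ0] PC=1: DEC 4 -> ACC=-9 [depth=1]
Event 7 (EXEC): [IRQ0] PC=2: INC 4 -> ACC=-5 [depth=1]
Event 8 (EXEC): [IRQ0] PC=3: IRET -> resume MAIN at PC=3 (depth now 0) [depth=0]
Event 9 (EXEC): [MAIN] PC=3: NOP [depth=0]
Event 10 (EXEC): [MAIN] PC=4: HALT [depth=0]
Max depth observed: 1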